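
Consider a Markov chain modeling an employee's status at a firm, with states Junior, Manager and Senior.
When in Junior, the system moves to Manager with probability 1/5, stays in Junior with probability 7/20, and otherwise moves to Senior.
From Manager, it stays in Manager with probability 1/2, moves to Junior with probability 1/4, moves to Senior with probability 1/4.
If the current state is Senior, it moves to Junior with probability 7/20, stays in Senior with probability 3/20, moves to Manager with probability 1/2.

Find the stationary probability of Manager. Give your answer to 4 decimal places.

0.4072

Let the stationary distribution be π with π = πP and π_1 + π_2 + π_3 = 1.
π_1 = 0.35·π_1 + 0.25·π_2 + 0.35·π_3
π_2 = 0.2·π_1 + 0.5·π_2 + 0.5·π_3
Solving with the normalization constraint gives π = (0.3093, 0.4072, 0.2835).
So the stationary probability of Manager is 0.4072.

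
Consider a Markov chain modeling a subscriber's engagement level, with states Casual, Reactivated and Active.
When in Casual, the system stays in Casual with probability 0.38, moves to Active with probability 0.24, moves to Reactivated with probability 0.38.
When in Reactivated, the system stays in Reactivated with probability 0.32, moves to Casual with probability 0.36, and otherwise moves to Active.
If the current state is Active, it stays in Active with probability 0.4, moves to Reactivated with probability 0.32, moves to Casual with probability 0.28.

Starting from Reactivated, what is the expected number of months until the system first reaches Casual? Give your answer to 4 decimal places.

Let t(s) be the expected number of months to first reach Casual from state s, with t(Casual) = 0. Conditioning on the first month:
t(Reactivated) = 1 + 0.32·t(Reactivated) + 0.32·t(Active)
t(Active) = 1 + 0.32·t(Reactivated) + 0.4·t(Active)
Solving: t(Reactivated) = 3.0105, t(Active) = 3.2723.
Expected months from Reactivated to Casual: 3.0105.

3.0105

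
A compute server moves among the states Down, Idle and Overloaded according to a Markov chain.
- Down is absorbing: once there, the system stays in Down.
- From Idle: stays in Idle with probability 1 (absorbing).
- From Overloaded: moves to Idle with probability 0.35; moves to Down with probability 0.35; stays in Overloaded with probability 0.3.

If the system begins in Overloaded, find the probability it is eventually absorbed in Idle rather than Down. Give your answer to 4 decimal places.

0.5000

Let h(s) be the probability of absorption at Idle starting from transient state s. Then h(Idle) = 1 and h(Down) = 0. By first-step analysis:
h(Overloaded) = 0.35·0 + 0.35·1 + 0.3·h(Overloaded)
Solving: h(Overloaded) = 0.5000.
Starting from Overloaded, the probability is 0.5000.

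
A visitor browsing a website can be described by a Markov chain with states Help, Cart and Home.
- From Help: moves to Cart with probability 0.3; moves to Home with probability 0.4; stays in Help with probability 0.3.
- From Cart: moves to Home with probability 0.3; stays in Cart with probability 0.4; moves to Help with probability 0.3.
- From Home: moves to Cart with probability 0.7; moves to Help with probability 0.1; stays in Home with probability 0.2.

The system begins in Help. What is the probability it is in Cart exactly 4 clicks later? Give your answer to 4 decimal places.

Propagate the distribution vector 4 clicks from Help.
After 0 clicks: (1.0000, 0.0000, 0.0000)
After 1 click: (0.3000, 0.3000, 0.4000)
After 2 clicks: (0.2200, 0.4900, 0.2900)
After 3 clicks: (0.2420, 0.4650, 0.2930)
After 4 clicks: (0.2414, 0.4637, 0.2949)
P(in Cart after 4 clicks) = 0.4637

0.4637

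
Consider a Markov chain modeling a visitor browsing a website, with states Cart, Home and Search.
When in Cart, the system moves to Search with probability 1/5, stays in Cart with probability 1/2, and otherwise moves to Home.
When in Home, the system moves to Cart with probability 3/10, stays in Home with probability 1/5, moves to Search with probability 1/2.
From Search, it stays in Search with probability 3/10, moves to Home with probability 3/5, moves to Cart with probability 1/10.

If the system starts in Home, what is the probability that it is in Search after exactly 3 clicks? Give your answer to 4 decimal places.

Propagate the distribution vector 3 clicks from Home.
After 0 clicks: (0.0000, 1.0000, 0.0000)
After 1 click: (0.3000, 0.2000, 0.5000)
After 2 clicks: (0.2600, 0.4300, 0.3100)
After 3 clicks: (0.2900, 0.3500, 0.3600)
P(in Search after 3 clicks) = 0.3600

0.3600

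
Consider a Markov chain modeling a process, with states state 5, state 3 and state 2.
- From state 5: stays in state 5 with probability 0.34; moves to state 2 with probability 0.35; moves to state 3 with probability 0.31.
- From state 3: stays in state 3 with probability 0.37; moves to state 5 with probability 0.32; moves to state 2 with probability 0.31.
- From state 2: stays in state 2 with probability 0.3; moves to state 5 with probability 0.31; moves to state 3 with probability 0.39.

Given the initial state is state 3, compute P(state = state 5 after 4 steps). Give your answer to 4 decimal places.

0.3233

Propagate the distribution vector 4 steps from state 3.
After 0 steps: (0.0000, 1.0000, 0.0000)
After 1 step: (0.3200, 0.3700, 0.3100)
After 2 steps: (0.3233, 0.3570, 0.3197)
After 3 steps: (0.3233, 0.3570, 0.3197)
After 4 steps: (0.3233, 0.3570, 0.3197)
P(in state 5 after 4 steps) = 0.3233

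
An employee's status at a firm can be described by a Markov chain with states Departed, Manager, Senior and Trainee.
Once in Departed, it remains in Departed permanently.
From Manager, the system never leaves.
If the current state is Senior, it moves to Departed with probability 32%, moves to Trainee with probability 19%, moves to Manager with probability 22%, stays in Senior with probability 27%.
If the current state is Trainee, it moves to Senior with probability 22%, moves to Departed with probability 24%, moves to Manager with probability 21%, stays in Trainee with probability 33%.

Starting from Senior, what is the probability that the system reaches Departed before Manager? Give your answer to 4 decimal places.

0.5813

Let h(s) be the probability of absorption at Departed starting from transient state s. Then h(Departed) = 1 and h(Manager) = 0. By first-step analysis:
h(Senior) = 0.32·1 + 0.22·0 + 0.27·h(Senior) + 0.19·h(Trainee)
h(Trainee) = 0.24·1 + 0.21·0 + 0.22·h(Senior) + 0.33·h(Trainee)
Solving: h(Senior) = 0.5813, h(Trainee) = 0.5491.
Starting from Senior, the probability is 0.5813.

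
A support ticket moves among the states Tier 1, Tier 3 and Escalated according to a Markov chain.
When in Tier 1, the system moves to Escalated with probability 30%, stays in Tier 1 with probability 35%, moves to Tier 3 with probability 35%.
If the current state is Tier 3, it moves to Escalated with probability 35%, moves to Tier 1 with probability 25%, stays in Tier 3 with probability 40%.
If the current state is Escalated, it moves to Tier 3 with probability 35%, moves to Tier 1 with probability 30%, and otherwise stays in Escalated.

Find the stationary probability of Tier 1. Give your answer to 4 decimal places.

0.2964

Let the stationary distribution be π with π = πP and π_1 + π_2 + π_3 = 1.
π_1 = 0.35·π_1 + 0.25·π_2 + 0.3·π_3
π_2 = 0.35·π_1 + 0.4·π_2 + 0.35·π_3
Solving with the normalization constraint gives π = (0.2964, 0.3684, 0.3352).
So the stationary probability of Tier 1 is 0.2964.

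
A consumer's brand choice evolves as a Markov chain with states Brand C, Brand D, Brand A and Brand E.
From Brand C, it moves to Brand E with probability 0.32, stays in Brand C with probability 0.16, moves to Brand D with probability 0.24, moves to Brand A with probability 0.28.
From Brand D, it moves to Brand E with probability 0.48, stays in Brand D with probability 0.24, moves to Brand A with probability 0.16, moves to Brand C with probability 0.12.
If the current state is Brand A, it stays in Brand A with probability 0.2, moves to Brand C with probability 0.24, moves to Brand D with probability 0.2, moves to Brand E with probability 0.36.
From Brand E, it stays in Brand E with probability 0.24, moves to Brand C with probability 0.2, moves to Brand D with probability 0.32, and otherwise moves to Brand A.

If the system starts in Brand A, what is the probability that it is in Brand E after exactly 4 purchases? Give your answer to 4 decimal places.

0.3424

Propagate the distribution vector 4 purchases from Brand A.
After 0 purchases: (0.0000, 0.0000, 1.0000, 0.0000)
After 1 purchase: (0.2400, 0.2000, 0.2000, 0.3600)
After 2 purchases: (0.1824, 0.2608, 0.2256, 0.3312)
After 3 purchases: (0.1809, 0.2575, 0.2174, 0.3443)
After 4 purchases: (0.1809, 0.2588, 0.2179, 0.3424)
P(in Brand E after 4 purchases) = 0.3424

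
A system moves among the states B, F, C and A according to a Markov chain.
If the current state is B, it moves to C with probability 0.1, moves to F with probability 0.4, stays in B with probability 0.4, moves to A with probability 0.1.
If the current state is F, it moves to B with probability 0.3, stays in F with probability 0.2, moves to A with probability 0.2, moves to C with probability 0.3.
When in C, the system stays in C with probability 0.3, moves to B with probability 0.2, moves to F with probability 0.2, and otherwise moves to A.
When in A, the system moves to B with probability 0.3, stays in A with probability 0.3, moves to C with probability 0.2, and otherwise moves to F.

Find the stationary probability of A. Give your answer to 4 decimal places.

Let the stationary distribution be π with π = πP and π_1 + π_2 + π_3 + π_4 = 1.
π_1 = 0.4·π_1 + 0.3·π_2 + 0.2·π_3 + 0.3·π_4
π_2 = 0.4·π_1 + 0.2·π_2 + 0.2·π_3 + 0.2·π_4
π_3 = 0.1·π_1 + 0.3·π_2 + 0.3·π_3 + 0.2·π_4
Solving with the normalization constraint gives π = (0.3092, 0.2618, 0.2170, 0.2120).
So the stationary probability of A is 0.2120.

0.2120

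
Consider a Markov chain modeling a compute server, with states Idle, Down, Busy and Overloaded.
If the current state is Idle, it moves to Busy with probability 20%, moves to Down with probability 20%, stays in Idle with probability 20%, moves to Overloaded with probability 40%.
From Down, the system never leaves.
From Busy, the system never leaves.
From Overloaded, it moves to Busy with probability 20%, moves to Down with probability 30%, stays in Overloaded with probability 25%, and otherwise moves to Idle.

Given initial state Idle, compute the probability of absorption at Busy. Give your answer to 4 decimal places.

Let h(s) be the probability of absorption at Busy starting from transient state s. Then h(Busy) = 1 and h(Down) = 0. By first-step analysis:
h(Idle) = 0.2·h(Idle) + 0.2·0 + 0.2·1 + 0.4·h(Overloaded)
h(Overloaded) = 0.25·h(Idle) + 0.3·0 + 0.2·1 + 0.25·h(Overloaded)
Solving: h(Idle) = 0.4600, h(Overloaded) = 0.4200.
Starting from Idle, the probability is 0.4600.

0.4600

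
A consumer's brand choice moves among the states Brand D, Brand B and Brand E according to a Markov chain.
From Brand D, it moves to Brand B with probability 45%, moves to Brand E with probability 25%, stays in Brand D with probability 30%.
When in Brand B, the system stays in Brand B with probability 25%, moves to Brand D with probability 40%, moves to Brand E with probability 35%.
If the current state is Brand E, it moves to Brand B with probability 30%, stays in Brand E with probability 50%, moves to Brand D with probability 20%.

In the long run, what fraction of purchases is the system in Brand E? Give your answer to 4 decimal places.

Let the stationary distribution be π with π = πP and π_1 + π_2 + π_3 = 1.
π_1 = 0.3·π_1 + 0.4·π_2 + 0.2·π_3
π_2 = 0.45·π_1 + 0.25·π_2 + 0.3·π_3
Solving with the normalization constraint gives π = (0.2951, 0.3279, 0.3770).
So the stationary probability of Brand E is 0.3770.

0.3770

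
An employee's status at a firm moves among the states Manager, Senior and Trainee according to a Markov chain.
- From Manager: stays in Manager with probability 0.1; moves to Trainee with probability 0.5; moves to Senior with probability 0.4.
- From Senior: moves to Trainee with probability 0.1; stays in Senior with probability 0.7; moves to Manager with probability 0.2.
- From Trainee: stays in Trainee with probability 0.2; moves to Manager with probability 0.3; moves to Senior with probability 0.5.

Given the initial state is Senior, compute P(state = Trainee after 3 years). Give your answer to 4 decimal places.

Propagate the distribution vector 3 years from Senior.
After 0 years: (0.0000, 1.0000, 0.0000)
After 1 year: (0.2000, 0.7000, 0.1000)
After 2 years: (0.1900, 0.6200, 0.1900)
After 3 years: (0.2000, 0.6050, 0.1950)
P(in Trainee after 3 years) = 0.1950

0.1950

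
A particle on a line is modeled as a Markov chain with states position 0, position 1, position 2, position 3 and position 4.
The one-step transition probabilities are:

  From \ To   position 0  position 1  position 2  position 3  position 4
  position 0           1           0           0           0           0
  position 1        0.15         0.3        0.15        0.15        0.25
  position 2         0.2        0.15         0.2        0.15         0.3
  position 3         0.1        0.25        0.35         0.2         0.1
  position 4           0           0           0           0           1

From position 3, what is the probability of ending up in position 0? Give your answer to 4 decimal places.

Let h(s) be the probability of absorption at position 0 starting from transient state s. Then h(position 0) = 1 and h(position 4) = 0. By first-step analysis:
h(position 1) = 0.15·1 + 0.3·h(position 1) + 0.15·h(position 2) + 0.15·h(position 3) + 0.25·0
h(position 2) = 0.2·1 + 0.15·h(position 1) + 0.2·h(position 2) + 0.15·h(position 3) + 0.3·0
h(position 3) = 0.1·1 + 0.25·h(position 1) + 0.35·h(position 2) + 0.2·h(position 3) + 0.1·0
Solving: h(position 1) = 0.3914, h(position 2) = 0.4028, h(position 3) = 0.4235.
Starting from position 3, the probability is 0.4235.

0.4235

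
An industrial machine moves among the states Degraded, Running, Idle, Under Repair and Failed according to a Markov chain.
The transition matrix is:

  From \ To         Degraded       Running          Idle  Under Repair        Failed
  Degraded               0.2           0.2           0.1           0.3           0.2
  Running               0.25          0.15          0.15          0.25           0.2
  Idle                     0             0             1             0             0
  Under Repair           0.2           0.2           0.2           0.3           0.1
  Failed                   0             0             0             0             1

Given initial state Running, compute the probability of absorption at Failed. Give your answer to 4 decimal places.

0.5308

Let h(s) be the probability of absorption at Failed starting from transient state s. Then h(Failed) = 1 and h(Idle) = 0. By first-step analysis:
h(Degraded) = 0.2·h(Degraded) + 0.2·h(Running) + 0.1·0 + 0.3·h(Under Repair) + 0.2·1
h(Running) = 0.25·h(Degraded) + 0.15·h(Running) + 0.15·0 + 0.25·h(Under Repair) + 0.2·1
h(Under Repair) = 0.2·h(Degraded) + 0.2·h(Running) + 0.2·0 + 0.3·h(Under Repair) + 0.1·1
Solving: h(Degraded) = 0.5523, h(Running) = 0.5308, h(Under Repair) = 0.4523.
Starting from Running, the probability is 0.5308.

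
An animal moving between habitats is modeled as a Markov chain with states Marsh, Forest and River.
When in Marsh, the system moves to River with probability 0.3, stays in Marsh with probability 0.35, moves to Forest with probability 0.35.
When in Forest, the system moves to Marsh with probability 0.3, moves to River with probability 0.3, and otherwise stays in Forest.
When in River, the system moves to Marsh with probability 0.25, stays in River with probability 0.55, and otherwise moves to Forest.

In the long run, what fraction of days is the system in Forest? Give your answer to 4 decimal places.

0.3053

Let the stationary distribution be π with π = πP and π_1 + π_2 + π_3 = 1.
π_1 = 0.35·π_1 + 0.3·π_2 + 0.25·π_3
π_2 = 0.35·π_1 + 0.4·π_2 + 0.2·π_3
Solving with the normalization constraint gives π = (0.2947, 0.3053, 0.4000).
So the stationary probability of Forest is 0.3053.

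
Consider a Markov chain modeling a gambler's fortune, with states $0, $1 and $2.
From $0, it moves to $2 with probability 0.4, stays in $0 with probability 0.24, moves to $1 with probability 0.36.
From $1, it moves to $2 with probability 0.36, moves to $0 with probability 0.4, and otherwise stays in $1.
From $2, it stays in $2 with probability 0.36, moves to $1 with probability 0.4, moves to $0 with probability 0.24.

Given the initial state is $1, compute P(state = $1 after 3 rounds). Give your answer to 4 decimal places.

0.3336

Propagate the distribution vector 3 rounds from $1.
After 0 rounds: (0.0000, 1.0000, 0.0000)
After 1 round: (0.4000, 0.2400, 0.3600)
After 2 rounds: (0.2784, 0.3456, 0.3760)
After 3 rounds: (0.2953, 0.3336, 0.3711)
P(in $1 after 3 rounds) = 0.3336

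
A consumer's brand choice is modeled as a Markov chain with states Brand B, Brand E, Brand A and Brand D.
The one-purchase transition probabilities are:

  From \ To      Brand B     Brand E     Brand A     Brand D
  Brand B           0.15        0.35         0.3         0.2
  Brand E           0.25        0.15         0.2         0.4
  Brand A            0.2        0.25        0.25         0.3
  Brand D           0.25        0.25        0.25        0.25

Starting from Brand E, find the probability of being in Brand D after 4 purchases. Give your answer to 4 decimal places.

Propagate the distribution vector 4 purchases from Brand E.
After 0 purchases: (0.0000, 1.0000, 0.0000, 0.0000)
After 1 purchase: (0.2500, 0.1500, 0.2000, 0.4000)
After 2 purchases: (0.2150, 0.2600, 0.2550, 0.2700)
After 3 purchases: (0.2158, 0.2455, 0.2478, 0.2910)
After 4 purchases: (0.2160, 0.2470, 0.2485, 0.2884)
P(in Brand D after 4 purchases) = 0.2884

0.2884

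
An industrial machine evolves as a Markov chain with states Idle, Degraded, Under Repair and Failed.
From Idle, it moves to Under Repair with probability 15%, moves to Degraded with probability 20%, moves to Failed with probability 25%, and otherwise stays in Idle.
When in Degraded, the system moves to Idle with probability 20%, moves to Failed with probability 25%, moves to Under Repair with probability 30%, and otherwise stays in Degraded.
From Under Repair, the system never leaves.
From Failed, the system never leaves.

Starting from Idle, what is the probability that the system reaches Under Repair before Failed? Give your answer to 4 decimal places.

Let h(s) be the probability of absorption at Under Repair starting from transient state s. Then h(Under Repair) = 1 and h(Failed) = 0. By first-step analysis:
h(Idle) = 0.4·h(Idle) + 0.2·h(Degraded) + 0.15·1 + 0.25·0
h(Degraded) = 0.2·h(Idle) + 0.25·h(Degraded) + 0.3·1 + 0.25·0
Solving: h(Idle) = 0.4207, h(Degraded) = 0.5122.
Starting from Idle, the probability is 0.4207.

0.4207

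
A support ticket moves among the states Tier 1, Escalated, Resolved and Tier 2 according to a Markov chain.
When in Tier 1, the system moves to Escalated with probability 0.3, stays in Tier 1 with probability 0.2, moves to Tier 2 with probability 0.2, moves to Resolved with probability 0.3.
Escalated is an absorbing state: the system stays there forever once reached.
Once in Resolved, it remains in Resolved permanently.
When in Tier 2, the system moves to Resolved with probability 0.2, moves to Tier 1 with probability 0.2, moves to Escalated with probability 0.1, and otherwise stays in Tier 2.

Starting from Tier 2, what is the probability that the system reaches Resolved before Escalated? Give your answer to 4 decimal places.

Let h(s) be the probability of absorption at Resolved starting from transient state s. Then h(Resolved) = 1 and h(Escalated) = 0. By first-step analysis:
h(Tier 1) = 0.2·h(Tier 1) + 0.3·0 + 0.3·1 + 0.2·h(Tier 2)
h(Tier 2) = 0.2·h(Tier 1) + 0.1·0 + 0.2·1 + 0.5·h(Tier 2)
Solving: h(Tier 1) = 0.5278, h(Tier 2) = 0.6111.
Starting from Tier 2, the probability is 0.6111.

0.6111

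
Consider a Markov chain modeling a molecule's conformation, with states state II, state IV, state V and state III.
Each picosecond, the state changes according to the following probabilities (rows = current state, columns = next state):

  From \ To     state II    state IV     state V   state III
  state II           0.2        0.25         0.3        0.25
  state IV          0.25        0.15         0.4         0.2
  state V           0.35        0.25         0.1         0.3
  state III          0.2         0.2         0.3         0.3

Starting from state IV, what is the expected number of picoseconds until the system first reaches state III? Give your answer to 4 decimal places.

Let t(s) be the expected number of picoseconds to first reach state III from state s, with t(state III) = 0. Conditioning on the first picosecond:
t(state II) = 1 + 0.2·t(state II) + 0.25·t(state IV) + 0.3·t(state V)
t(state IV) = 1 + 0.25·t(state II) + 0.15·t(state IV) + 0.4·t(state V)
t(state V) = 1 + 0.35·t(state II) + 0.25·t(state IV) + 0.1·t(state V)
Solving: t(state II) = 3.9669, t(state IV) = 4.1322, t(state V) = 3.8017.
Expected picoseconds from state IV to state III: 4.1322.

4.1322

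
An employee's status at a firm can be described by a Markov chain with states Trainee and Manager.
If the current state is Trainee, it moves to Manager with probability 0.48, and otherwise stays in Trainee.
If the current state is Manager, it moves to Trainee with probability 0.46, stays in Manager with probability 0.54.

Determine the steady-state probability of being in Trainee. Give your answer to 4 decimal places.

Let the stationary distribution be π with π = πP and π_1 + π_2 = 1.
π_1 = 0.52·π_1 + 0.46·π_2
Solving with the normalization constraint gives π = (0.4894, 0.5106).
So the stationary probability of Trainee is 0.4894.

0.4894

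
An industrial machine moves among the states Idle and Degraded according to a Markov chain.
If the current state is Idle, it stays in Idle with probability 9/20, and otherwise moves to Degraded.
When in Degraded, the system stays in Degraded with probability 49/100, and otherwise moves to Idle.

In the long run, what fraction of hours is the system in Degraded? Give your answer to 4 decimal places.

0.5189

Let the stationary distribution be π with π = πP and π_1 + π_2 = 1.
π_1 = 0.45·π_1 + 0.51·π_2
Solving with the normalization constraint gives π = (0.4811, 0.5189).
So the stationary probability of Degraded is 0.5189.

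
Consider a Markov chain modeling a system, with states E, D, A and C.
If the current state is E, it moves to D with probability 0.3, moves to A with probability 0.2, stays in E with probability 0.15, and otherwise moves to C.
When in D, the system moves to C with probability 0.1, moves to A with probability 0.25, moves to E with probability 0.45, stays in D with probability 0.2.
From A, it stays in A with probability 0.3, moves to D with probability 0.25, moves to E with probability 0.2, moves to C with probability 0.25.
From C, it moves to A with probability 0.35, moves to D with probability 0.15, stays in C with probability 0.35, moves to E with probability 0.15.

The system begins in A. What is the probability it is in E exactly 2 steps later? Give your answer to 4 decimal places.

Propagate the distribution vector 2 steps from A.
After 0 steps: (0.0000, 0.0000, 1.0000, 0.0000)
After 1 step: (0.2000, 0.2500, 0.3000, 0.2500)
After 2 steps: (0.2400, 0.2225, 0.2800, 0.2575)
P(in E after 2 steps) = 0.2400

0.2400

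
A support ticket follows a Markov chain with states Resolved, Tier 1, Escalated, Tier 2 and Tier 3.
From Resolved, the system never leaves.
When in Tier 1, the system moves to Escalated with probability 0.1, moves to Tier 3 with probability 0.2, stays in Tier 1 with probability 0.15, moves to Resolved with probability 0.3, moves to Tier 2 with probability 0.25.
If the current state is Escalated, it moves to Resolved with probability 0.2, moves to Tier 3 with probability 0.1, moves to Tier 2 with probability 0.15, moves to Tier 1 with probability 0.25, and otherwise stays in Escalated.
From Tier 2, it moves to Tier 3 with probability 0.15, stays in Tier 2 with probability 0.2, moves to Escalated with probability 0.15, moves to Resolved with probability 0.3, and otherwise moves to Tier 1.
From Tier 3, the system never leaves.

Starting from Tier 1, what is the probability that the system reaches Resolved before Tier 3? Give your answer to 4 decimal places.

Let h(s) be the probability of absorption at Resolved starting from transient state s. Then h(Resolved) = 1 and h(Tier 3) = 0. By first-step analysis:
h(Tier 1) = 0.3·1 + 0.15·h(Tier 1) + 0.1·h(Escalated) + 0.25·h(Tier 2) + 0.2·0
h(Escalated) = 0.2·1 + 0.25·h(Tier 1) + 0.3·h(Escalated) + 0.15·h(Tier 2) + 0.1·0
h(Tier 2) = 0.3·1 + 0.2·h(Tier 1) + 0.15·h(Escalated) + 0.2·h(Tier 2) + 0.15·0
Solving: h(Tier 1) = 0.6207, h(Escalated) = 0.6470, h(Tier 2) = 0.6515.
Starting from Tier 1, the probability is 0.6207.

0.6207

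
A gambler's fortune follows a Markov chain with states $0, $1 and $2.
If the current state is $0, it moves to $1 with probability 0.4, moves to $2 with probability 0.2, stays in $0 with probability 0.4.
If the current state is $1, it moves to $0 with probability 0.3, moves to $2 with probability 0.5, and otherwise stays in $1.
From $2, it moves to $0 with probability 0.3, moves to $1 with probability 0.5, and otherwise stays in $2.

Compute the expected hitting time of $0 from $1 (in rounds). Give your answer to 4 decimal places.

Let t(s) be the expected number of rounds to first reach $0 from state s, with t($0) = 0. Conditioning on the first round:
t($1) = 1 + 0.2·t($1) + 0.5·t($2)
t($2) = 1 + 0.5·t($1) + 0.2·t($2)
Solving: t($1) = 3.3333, t($2) = 3.3333.
Expected rounds from $1 to $0: 3.3333.

3.3333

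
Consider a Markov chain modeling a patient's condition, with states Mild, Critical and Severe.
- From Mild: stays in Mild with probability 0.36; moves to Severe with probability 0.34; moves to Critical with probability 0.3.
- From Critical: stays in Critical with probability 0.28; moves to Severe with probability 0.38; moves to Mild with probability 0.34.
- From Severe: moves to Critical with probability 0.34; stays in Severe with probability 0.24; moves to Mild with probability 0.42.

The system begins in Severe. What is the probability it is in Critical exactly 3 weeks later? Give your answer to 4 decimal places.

Propagate the distribution vector 3 weeks from Severe.
After 0 weeks: (0.0000, 0.0000, 1.0000)
After 1 week: (0.4200, 0.3400, 0.2400)
After 2 weeks: (0.3676, 0.3028, 0.3296)
After 3 weeks: (0.3737, 0.3071, 0.3192)
P(in Critical after 3 weeks) = 0.3071

0.3071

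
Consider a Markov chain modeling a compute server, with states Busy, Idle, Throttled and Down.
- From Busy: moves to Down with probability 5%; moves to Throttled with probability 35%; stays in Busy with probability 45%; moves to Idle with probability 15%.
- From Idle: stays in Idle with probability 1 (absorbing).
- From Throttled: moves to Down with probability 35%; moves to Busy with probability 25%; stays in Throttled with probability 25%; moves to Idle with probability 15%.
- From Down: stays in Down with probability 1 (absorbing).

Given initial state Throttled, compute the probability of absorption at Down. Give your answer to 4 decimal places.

0.6308

Let h(s) be the probability of absorption at Down starting from transient state s. Then h(Down) = 1 and h(Idle) = 0. By first-step analysis:
h(Busy) = 0.45·h(Busy) + 0.15·0 + 0.35·h(Throttled) + 0.05·1
h(Throttled) = 0.25·h(Busy) + 0.15·0 + 0.25·h(Throttled) + 0.35·1
Solving: h(Busy) = 0.4923, h(Throttled) = 0.6308.
Starting from Throttled, the probability is 0.6308.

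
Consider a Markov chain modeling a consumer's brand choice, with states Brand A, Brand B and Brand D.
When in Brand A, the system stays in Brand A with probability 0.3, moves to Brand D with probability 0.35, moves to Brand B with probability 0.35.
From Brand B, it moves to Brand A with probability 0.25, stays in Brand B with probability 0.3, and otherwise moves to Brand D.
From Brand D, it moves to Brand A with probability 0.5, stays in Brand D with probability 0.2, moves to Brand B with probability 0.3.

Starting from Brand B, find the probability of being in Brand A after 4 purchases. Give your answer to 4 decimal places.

0.3509

Propagate the distribution vector 4 purchases from Brand B.
After 0 purchases: (0.0000, 1.0000, 0.0000)
After 1 purchase: (0.2500, 0.3000, 0.4500)
After 2 purchases: (0.3750, 0.3125, 0.3125)
After 3 purchases: (0.3469, 0.3188, 0.3344)
After 4 purchases: (0.3509, 0.3173, 0.3317)
P(in Brand A after 4 purchases) = 0.3509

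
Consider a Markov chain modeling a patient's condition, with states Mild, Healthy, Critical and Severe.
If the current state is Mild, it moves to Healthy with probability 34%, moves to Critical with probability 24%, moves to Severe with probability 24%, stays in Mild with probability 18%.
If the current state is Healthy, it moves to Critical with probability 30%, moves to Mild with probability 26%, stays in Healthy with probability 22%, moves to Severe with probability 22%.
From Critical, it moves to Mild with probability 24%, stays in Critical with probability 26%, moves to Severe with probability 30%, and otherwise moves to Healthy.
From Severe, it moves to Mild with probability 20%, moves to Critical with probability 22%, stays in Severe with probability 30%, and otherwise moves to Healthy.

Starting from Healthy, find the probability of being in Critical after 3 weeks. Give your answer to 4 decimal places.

0.2553

Propagate the distribution vector 3 weeks from Healthy.
After 0 weeks: (0.0000, 1.0000, 0.0000, 0.0000)
After 1 week: (0.2600, 0.2200, 0.3000, 0.2200)
After 2 weeks: (0.2200, 0.2584, 0.2548, 0.2668)
After 3 weeks: (0.2213, 0.2573, 0.2553, 0.2661)
P(in Critical after 3 weeks) = 0.2553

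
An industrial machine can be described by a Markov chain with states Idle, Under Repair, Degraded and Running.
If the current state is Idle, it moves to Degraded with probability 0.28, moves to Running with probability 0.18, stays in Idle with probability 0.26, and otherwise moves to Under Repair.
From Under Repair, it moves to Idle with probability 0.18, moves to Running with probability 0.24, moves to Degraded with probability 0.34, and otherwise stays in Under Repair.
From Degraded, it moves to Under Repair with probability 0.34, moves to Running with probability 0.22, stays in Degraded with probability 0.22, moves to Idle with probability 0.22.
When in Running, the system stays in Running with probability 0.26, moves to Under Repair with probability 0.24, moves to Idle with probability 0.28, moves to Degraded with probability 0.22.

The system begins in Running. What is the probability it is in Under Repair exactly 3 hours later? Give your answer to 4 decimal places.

0.2760

Propagate the distribution vector 3 hours from Running.
After 0 hours: (0.0000, 0.0000, 0.0000, 1.0000)
After 1 hour: (0.2800, 0.2400, 0.2200, 0.2600)
After 2 hours: (0.2372, 0.2732, 0.2656, 0.2240)
After 3 hours: (0.2320, 0.2760, 0.2670, 0.2249)
P(in Under Repair after 3 hours) = 0.2760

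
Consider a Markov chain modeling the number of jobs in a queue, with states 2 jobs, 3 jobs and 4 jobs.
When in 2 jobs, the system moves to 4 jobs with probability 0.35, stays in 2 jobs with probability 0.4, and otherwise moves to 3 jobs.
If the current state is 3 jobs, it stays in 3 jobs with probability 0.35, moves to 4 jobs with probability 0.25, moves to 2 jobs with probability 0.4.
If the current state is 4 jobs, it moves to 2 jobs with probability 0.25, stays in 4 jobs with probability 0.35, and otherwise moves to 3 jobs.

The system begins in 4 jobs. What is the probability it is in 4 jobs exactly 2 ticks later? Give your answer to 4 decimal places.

Sum over the intermediate state after 1 tick:
P = P(4 jobs→2 jobs)·P(2 jobs→4 jobs) + P(4 jobs→3 jobs)·P(3 jobs→4 jobs) + P(4 jobs→4 jobs)·P(4 jobs→4 jobs)
  = 0.25×0.35 + 0.4×0.25 + 0.35×0.35
  = 0.0875 + 0.1000 + 0.1225 = 0.3100

0.3100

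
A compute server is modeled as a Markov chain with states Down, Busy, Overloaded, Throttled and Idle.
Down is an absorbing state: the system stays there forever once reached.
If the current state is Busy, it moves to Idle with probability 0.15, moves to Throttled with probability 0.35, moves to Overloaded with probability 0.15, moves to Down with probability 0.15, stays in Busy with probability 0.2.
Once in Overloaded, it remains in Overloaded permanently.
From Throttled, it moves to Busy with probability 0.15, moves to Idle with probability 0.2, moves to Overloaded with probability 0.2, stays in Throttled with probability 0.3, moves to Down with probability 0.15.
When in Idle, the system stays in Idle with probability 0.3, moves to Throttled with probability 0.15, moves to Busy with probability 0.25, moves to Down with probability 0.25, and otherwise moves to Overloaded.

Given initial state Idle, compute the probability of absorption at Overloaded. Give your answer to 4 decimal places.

0.3396

Let h(s) be the probability of absorption at Overloaded starting from transient state s. Then h(Overloaded) = 1 and h(Down) = 0. By first-step analysis:
h(Busy) = 0.15·0 + 0.2·h(Busy) + 0.15·1 + 0.35·h(Throttled) + 0.15·h(Idle)
h(Throttled) = 0.15·0 + 0.15·h(Busy) + 0.2·1 + 0.3·h(Throttled) + 0.2·h(Idle)
h(Idle) = 0.25·0 + 0.25·h(Busy) + 0.05·1 + 0.15·h(Throttled) + 0.3·h(Idle)
Solving: h(Busy) = 0.4619, h(Throttled) = 0.4817, h(Idle) = 0.3396.
Starting from Idle, the probability is 0.3396.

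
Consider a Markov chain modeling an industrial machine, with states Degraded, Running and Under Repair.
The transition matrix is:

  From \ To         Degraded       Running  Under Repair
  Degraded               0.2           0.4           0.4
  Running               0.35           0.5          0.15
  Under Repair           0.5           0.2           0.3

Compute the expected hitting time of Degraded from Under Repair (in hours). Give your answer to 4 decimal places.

Let t(s) be the expected number of hours to first reach Degraded from state s, with t(Degraded) = 0. Conditioning on the first hour:
t(Running) = 1 + 0.5·t(Running) + 0.15·t(Under Repair)
t(Under Repair) = 1 + 0.2·t(Running) + 0.3·t(Under Repair)
Solving: t(Running) = 2.6563, t(Under Repair) = 2.1875.
Expected hours from Under Repair to Degraded: 2.1875.

2.1875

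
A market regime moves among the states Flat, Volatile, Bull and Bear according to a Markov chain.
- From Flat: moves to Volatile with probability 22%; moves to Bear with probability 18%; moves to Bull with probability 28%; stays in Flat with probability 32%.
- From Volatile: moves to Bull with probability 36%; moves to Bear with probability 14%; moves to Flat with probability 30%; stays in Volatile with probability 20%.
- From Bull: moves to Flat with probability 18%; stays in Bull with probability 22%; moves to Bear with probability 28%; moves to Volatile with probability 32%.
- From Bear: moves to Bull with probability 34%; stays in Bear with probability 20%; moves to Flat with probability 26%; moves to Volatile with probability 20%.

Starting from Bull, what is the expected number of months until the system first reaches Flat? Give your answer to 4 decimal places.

Let t(s) be the expected number of months to first reach Flat from state s, with t(Flat) = 0. Conditioning on the first month:
t(Volatile) = 1 + 0.2·t(Volatile) + 0.36·t(Bull) + 0.14·t(Bear)
t(Bull) = 1 + 0.32·t(Volatile) + 0.22·t(Bull) + 0.28·t(Bear)
t(Bear) = 1 + 0.2·t(Volatile) + 0.34·t(Bull) + 0.2·t(Bear)
Solving: t(Volatile) = 3.9262, t(Bull) = 4.3589, t(Bear) = 4.0841.
Expected months from Bull to Flat: 4.3589.

4.3589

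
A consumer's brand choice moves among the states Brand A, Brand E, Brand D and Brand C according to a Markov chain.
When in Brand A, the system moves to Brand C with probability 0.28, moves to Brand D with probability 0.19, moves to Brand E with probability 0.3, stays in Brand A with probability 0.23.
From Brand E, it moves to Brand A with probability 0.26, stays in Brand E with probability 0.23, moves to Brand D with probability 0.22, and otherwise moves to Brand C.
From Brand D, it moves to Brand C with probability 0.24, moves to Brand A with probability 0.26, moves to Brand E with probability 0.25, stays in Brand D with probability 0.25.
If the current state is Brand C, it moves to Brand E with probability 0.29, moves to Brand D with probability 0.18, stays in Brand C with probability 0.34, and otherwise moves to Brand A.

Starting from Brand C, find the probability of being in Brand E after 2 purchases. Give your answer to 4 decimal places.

Propagate the distribution vector 2 purchases from Brand C.
After 0 purchases: (0.0000, 0.0000, 0.0000, 1.0000)
After 1 purchase: (0.1900, 0.2900, 0.1800, 0.3400)
After 2 purchases: (0.2305, 0.2673, 0.2061, 0.2961)
P(in Brand E after 2 purchases) = 0.2673

0.2673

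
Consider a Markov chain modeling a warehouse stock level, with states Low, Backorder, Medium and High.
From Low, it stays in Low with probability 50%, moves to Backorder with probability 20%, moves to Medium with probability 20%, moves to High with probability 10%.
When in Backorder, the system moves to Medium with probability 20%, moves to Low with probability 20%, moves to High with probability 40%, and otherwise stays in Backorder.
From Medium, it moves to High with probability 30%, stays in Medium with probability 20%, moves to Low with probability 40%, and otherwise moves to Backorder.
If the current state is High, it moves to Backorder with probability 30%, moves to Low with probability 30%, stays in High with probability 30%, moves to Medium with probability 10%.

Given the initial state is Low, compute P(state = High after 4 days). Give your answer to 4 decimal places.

0.2443

Propagate the distribution vector 4 days from Low.
After 0 days: (1.0000, 0.0000, 0.0000, 0.0000)
After 1 day: (0.5000, 0.2000, 0.2000, 0.1000)
After 2 days: (0.4000, 0.1900, 0.1900, 0.2200)
After 3 days: (0.3800, 0.2030, 0.1780, 0.2390)
After 4 days: (0.3735, 0.2061, 0.1761, 0.2443)
P(in High after 4 days) = 0.2443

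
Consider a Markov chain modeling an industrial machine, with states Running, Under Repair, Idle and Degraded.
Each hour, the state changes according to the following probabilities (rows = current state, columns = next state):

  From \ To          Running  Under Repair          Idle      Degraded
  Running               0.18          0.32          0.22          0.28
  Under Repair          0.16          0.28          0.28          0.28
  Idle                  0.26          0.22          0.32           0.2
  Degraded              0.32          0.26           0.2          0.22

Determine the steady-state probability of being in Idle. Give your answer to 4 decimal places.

Let the stationary distribution be π with π = πP and π_1 + π_2 + π_3 + π_4 = 1.
π_1 = 0.18·π_1 + 0.16·π_2 + 0.26·π_3 + 0.32·π_4
π_2 = 0.32·π_1 + 0.28·π_2 + 0.22·π_3 + 0.26·π_4
π_3 = 0.22·π_1 + 0.28·π_2 + 0.32·π_3 + 0.2·π_4
Solving with the normalization constraint gives π = (0.2294, 0.2689, 0.2569, 0.2448).
So the stationary probability of Idle is 0.2569.

0.2569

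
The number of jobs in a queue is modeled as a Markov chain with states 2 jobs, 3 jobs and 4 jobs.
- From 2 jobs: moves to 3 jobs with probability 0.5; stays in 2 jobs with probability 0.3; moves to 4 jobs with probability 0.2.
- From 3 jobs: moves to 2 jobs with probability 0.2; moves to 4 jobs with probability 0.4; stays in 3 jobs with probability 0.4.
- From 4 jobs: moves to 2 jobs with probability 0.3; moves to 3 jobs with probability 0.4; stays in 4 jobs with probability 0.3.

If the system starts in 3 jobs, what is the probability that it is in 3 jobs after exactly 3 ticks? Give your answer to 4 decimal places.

Propagate the distribution vector 3 ticks from 3 jobs.
After 0 ticks: (0.0000, 1.0000, 0.0000)
After 1 tick: (0.2000, 0.4000, 0.4000)
After 2 ticks: (0.2600, 0.4200, 0.3200)
After 3 ticks: (0.2580, 0.4260, 0.3160)
P(in 3 jobs after 3 ticks) = 0.4260

0.4260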